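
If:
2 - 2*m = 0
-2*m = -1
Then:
No Solution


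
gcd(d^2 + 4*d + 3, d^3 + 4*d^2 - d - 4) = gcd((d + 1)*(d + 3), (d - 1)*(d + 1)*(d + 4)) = d + 1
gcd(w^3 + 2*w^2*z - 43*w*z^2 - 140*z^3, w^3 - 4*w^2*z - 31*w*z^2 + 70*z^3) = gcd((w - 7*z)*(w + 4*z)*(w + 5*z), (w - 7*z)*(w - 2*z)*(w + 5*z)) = -w^2 + 2*w*z + 35*z^2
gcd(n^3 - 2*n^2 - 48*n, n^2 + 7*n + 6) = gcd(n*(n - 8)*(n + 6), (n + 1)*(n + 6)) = n + 6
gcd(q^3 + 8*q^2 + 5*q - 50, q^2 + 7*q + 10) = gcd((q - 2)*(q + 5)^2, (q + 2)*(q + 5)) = q + 5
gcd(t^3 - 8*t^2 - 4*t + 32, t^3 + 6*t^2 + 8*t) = t + 2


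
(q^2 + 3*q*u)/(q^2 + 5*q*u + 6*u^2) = q/(q + 2*u)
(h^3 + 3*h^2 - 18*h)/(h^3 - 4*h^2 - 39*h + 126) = h/(h - 7)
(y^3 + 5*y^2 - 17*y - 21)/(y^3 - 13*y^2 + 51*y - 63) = (y^2 + 8*y + 7)/(y^2 - 10*y + 21)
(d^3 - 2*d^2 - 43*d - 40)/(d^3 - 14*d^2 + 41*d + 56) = (d + 5)/(d - 7)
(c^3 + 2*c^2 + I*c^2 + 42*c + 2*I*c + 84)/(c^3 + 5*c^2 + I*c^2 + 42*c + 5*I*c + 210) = (c + 2)/(c + 5)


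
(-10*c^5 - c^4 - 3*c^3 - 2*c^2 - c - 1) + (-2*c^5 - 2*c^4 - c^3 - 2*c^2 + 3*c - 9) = -12*c^5 - 3*c^4 - 4*c^3 - 4*c^2 + 2*c - 10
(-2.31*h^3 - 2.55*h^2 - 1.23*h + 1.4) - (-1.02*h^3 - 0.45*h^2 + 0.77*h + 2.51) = -1.29*h^3 - 2.1*h^2 - 2.0*h - 1.11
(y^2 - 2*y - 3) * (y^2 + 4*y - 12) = y^4 + 2*y^3 - 23*y^2 + 12*y + 36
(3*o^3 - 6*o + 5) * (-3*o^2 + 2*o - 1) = -9*o^5 + 6*o^4 + 15*o^3 - 27*o^2 + 16*o - 5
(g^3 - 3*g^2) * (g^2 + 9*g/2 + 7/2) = g^5 + 3*g^4/2 - 10*g^3 - 21*g^2/2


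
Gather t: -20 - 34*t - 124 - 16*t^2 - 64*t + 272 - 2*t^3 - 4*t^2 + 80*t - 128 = -2*t^3 - 20*t^2 - 18*t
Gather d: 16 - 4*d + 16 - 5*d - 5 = 27 - 9*d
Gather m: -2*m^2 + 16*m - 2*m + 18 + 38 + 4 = -2*m^2 + 14*m + 60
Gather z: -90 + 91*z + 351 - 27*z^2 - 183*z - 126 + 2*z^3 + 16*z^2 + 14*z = 2*z^3 - 11*z^2 - 78*z + 135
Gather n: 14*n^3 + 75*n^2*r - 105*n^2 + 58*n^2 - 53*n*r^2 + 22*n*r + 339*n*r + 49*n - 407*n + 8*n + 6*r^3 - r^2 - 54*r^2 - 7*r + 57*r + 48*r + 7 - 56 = 14*n^3 + n^2*(75*r - 47) + n*(-53*r^2 + 361*r - 350) + 6*r^3 - 55*r^2 + 98*r - 49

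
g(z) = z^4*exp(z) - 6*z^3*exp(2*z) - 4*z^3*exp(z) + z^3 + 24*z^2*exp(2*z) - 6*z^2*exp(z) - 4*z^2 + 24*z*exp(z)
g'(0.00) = 24.00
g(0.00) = 0.00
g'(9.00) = -386432158526.97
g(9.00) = -159526376690.46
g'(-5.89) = 152.69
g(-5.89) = -338.46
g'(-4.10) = 82.79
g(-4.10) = -129.99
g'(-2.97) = 46.62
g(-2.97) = -57.51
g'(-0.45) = 7.90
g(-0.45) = -6.11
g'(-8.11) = 263.12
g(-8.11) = -794.74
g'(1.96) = 5943.39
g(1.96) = 2423.32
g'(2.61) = 21221.06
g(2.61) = 10457.12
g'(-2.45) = 32.71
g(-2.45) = -36.98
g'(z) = z^4*exp(z) - 12*z^3*exp(2*z) + 30*z^2*exp(2*z) - 18*z^2*exp(z) + 3*z^2 + 48*z*exp(2*z) + 12*z*exp(z) - 8*z + 24*exp(z)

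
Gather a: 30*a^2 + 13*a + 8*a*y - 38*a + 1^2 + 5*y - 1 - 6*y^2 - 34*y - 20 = 30*a^2 + a*(8*y - 25) - 6*y^2 - 29*y - 20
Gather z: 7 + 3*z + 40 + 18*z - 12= 21*z + 35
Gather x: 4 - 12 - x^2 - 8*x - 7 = -x^2 - 8*x - 15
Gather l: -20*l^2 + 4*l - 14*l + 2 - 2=-20*l^2 - 10*l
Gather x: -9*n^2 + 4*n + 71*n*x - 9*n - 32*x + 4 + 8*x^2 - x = -9*n^2 - 5*n + 8*x^2 + x*(71*n - 33) + 4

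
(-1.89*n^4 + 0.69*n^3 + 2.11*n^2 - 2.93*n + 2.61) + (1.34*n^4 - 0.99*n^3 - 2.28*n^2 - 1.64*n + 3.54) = -0.55*n^4 - 0.3*n^3 - 0.17*n^2 - 4.57*n + 6.15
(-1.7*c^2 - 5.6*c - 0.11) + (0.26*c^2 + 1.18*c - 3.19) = -1.44*c^2 - 4.42*c - 3.3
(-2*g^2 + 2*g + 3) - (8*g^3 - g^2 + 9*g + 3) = -8*g^3 - g^2 - 7*g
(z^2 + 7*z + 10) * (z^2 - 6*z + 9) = z^4 + z^3 - 23*z^2 + 3*z + 90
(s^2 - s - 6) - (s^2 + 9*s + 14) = -10*s - 20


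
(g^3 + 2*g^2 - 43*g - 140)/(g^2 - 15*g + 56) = (g^2 + 9*g + 20)/(g - 8)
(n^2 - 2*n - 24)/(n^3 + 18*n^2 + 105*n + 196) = (n - 6)/(n^2 + 14*n + 49)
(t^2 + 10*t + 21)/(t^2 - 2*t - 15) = (t + 7)/(t - 5)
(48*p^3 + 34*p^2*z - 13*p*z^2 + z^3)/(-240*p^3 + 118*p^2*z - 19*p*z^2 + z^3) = (p + z)/(-5*p + z)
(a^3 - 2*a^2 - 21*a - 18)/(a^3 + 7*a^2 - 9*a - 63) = (a^2 - 5*a - 6)/(a^2 + 4*a - 21)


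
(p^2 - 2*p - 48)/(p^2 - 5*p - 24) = (p + 6)/(p + 3)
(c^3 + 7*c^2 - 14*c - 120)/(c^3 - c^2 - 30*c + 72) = (c + 5)/(c - 3)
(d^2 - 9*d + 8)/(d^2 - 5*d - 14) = (-d^2 + 9*d - 8)/(-d^2 + 5*d + 14)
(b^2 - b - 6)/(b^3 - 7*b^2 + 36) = 1/(b - 6)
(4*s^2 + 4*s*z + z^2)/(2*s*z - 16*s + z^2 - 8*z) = (2*s + z)/(z - 8)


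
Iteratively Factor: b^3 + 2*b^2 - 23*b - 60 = (b + 3)*(b^2 - b - 20) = (b - 5)*(b + 3)*(b + 4)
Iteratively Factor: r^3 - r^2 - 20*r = (r)*(r^2 - r - 20) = r*(r + 4)*(r - 5)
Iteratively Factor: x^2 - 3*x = (x)*(x - 3)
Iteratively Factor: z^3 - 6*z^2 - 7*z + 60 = (z - 5)*(z^2 - z - 12) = (z - 5)*(z - 4)*(z + 3)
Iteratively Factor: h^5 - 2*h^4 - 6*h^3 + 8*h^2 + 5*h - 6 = (h - 1)*(h^4 - h^3 - 7*h^2 + h + 6) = (h - 3)*(h - 1)*(h^3 + 2*h^2 - h - 2) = (h - 3)*(h - 1)*(h + 2)*(h^2 - 1) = (h - 3)*(h - 1)*(h + 1)*(h + 2)*(h - 1)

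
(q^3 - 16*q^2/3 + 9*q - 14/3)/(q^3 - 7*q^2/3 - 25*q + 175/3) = (q^2 - 3*q + 2)/(q^2 - 25)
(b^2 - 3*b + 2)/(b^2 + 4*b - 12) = (b - 1)/(b + 6)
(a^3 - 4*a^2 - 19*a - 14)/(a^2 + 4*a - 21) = (a^3 - 4*a^2 - 19*a - 14)/(a^2 + 4*a - 21)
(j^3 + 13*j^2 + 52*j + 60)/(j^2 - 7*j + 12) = (j^3 + 13*j^2 + 52*j + 60)/(j^2 - 7*j + 12)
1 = 1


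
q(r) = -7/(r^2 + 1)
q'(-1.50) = -1.99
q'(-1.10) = -3.15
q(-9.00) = -0.09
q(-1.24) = -2.76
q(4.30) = -0.36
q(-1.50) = -2.15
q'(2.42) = 0.72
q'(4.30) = 0.16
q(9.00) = -0.09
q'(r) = 14*r/(r^2 + 1)^2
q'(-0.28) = -3.37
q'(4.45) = 0.14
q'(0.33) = 3.76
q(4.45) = -0.34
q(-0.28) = -6.49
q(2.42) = -1.02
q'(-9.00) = -0.02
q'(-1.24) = -2.70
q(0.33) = -6.31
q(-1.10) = -3.17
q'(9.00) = 0.02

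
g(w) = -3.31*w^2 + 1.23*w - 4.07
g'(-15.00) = 100.53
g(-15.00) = -767.27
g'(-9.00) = 60.81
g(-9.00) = -283.25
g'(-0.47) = 4.34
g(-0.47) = -5.38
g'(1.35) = -7.71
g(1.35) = -8.44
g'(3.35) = -20.95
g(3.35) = -37.10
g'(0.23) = -0.29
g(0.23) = -3.96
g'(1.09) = -5.99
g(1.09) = -6.66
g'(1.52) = -8.83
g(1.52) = -9.85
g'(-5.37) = 36.78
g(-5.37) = -106.13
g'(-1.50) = 11.16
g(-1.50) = -13.36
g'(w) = 1.23 - 6.62*w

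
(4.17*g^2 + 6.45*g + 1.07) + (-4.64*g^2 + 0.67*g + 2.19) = -0.47*g^2 + 7.12*g + 3.26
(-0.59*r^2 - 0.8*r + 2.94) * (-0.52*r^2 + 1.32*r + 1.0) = 0.3068*r^4 - 0.3628*r^3 - 3.1748*r^2 + 3.0808*r + 2.94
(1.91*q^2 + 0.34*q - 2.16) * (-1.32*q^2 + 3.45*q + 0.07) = -2.5212*q^4 + 6.1407*q^3 + 4.1579*q^2 - 7.4282*q - 0.1512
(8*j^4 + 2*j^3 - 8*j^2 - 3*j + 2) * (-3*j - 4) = -24*j^5 - 38*j^4 + 16*j^3 + 41*j^2 + 6*j - 8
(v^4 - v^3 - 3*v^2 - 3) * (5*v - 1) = 5*v^5 - 6*v^4 - 14*v^3 + 3*v^2 - 15*v + 3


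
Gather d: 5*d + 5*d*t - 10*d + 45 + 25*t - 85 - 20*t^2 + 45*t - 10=d*(5*t - 5) - 20*t^2 + 70*t - 50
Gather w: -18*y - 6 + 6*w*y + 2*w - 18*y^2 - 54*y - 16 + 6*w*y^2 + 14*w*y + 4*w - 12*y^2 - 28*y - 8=w*(6*y^2 + 20*y + 6) - 30*y^2 - 100*y - 30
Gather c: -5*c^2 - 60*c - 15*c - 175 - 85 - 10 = -5*c^2 - 75*c - 270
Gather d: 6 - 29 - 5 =-28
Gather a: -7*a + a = -6*a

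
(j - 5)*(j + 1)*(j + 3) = j^3 - j^2 - 17*j - 15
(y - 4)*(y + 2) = y^2 - 2*y - 8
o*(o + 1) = o^2 + o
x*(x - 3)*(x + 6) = x^3 + 3*x^2 - 18*x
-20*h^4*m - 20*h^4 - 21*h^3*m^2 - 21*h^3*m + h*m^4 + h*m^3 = (-5*h + m)*(h + m)*(4*h + m)*(h*m + h)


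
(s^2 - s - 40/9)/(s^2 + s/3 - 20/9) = (3*s - 8)/(3*s - 4)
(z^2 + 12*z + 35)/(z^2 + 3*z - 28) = (z + 5)/(z - 4)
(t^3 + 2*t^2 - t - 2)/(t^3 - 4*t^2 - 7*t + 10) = (t + 1)/(t - 5)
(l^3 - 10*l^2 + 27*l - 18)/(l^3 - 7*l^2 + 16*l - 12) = (l^2 - 7*l + 6)/(l^2 - 4*l + 4)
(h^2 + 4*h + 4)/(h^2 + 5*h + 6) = (h + 2)/(h + 3)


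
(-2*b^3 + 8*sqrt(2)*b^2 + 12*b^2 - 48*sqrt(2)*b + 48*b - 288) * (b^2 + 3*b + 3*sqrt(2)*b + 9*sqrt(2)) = -2*b^5 + 2*sqrt(2)*b^4 + 6*b^4 - 6*sqrt(2)*b^3 + 132*b^3 - 288*b^2 + 108*sqrt(2)*b^2 - 1728*b - 432*sqrt(2)*b - 2592*sqrt(2)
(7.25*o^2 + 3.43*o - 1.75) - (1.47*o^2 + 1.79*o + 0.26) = 5.78*o^2 + 1.64*o - 2.01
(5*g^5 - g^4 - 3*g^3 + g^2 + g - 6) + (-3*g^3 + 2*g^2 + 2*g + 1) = 5*g^5 - g^4 - 6*g^3 + 3*g^2 + 3*g - 5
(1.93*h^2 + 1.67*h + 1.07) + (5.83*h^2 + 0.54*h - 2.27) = 7.76*h^2 + 2.21*h - 1.2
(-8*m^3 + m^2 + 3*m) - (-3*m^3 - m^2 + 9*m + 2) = -5*m^3 + 2*m^2 - 6*m - 2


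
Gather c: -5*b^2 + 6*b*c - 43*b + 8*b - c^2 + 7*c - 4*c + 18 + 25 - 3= -5*b^2 - 35*b - c^2 + c*(6*b + 3) + 40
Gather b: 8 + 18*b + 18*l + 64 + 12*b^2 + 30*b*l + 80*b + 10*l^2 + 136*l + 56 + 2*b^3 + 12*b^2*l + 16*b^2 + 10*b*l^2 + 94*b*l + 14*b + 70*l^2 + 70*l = 2*b^3 + b^2*(12*l + 28) + b*(10*l^2 + 124*l + 112) + 80*l^2 + 224*l + 128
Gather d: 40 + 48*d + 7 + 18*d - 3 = 66*d + 44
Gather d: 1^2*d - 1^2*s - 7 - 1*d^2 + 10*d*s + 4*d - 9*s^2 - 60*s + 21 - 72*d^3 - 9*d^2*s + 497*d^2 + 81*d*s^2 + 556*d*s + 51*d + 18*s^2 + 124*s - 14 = -72*d^3 + d^2*(496 - 9*s) + d*(81*s^2 + 566*s + 56) + 9*s^2 + 63*s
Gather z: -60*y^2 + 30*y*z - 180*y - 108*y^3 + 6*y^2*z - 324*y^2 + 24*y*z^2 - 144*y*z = -108*y^3 - 384*y^2 + 24*y*z^2 - 180*y + z*(6*y^2 - 114*y)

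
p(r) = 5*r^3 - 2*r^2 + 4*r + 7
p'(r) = 15*r^2 - 4*r + 4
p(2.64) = 95.62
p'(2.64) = 97.98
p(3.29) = 176.57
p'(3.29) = 153.20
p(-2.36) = -79.30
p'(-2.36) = 96.98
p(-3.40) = -226.24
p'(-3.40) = 191.00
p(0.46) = 8.90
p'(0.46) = 5.33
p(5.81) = 943.34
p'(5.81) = 487.10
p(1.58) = 28.05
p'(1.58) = 35.13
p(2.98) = 133.48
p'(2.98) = 125.29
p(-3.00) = -158.00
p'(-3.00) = 151.00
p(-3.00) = -158.00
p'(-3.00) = 151.00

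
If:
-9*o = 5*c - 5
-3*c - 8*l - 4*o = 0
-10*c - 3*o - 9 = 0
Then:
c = -32/25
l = -23/150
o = 19/15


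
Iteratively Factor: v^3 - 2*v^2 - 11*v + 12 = (v + 3)*(v^2 - 5*v + 4) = (v - 1)*(v + 3)*(v - 4)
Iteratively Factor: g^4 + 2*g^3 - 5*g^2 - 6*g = (g + 3)*(g^3 - g^2 - 2*g) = (g + 1)*(g + 3)*(g^2 - 2*g) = (g - 2)*(g + 1)*(g + 3)*(g)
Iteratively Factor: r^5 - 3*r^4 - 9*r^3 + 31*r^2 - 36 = (r - 3)*(r^4 - 9*r^2 + 4*r + 12) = (r - 3)*(r + 1)*(r^3 - r^2 - 8*r + 12) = (r - 3)*(r + 1)*(r + 3)*(r^2 - 4*r + 4) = (r - 3)*(r - 2)*(r + 1)*(r + 3)*(r - 2)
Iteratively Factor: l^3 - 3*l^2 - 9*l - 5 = (l - 5)*(l^2 + 2*l + 1) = (l - 5)*(l + 1)*(l + 1)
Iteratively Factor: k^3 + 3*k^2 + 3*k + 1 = (k + 1)*(k^2 + 2*k + 1) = (k + 1)^2*(k + 1)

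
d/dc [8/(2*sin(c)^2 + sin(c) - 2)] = -8*(4*sin(c) + 1)*cos(c)/(-sin(c) + cos(2*c) + 1)^2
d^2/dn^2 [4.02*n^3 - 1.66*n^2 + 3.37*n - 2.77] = 24.12*n - 3.32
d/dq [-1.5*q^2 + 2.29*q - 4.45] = 2.29 - 3.0*q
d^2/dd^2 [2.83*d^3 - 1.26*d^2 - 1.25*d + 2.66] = 16.98*d - 2.52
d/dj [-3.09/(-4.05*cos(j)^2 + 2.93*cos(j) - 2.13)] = (25.029*cos(j) - 9.0537)*sin(j)/(4.05*cos(j)^2 - 2.93*cos(j) + 2.13)^2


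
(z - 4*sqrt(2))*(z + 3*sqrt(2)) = z^2 - sqrt(2)*z - 24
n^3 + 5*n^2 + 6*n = n*(n + 2)*(n + 3)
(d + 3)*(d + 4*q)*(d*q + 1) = d^3*q + 4*d^2*q^2 + 3*d^2*q + d^2 + 12*d*q^2 + 4*d*q + 3*d + 12*q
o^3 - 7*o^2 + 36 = (o - 6)*(o - 3)*(o + 2)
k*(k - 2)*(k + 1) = k^3 - k^2 - 2*k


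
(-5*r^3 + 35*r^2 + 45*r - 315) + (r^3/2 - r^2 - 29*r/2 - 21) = -9*r^3/2 + 34*r^2 + 61*r/2 - 336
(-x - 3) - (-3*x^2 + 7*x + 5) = 3*x^2 - 8*x - 8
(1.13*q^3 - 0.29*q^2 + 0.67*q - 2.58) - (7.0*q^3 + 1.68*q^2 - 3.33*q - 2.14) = -5.87*q^3 - 1.97*q^2 + 4.0*q - 0.44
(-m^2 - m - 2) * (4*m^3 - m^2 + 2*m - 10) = -4*m^5 - 3*m^4 - 9*m^3 + 10*m^2 + 6*m + 20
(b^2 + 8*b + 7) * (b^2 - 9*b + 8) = b^4 - b^3 - 57*b^2 + b + 56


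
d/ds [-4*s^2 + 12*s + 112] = 12 - 8*s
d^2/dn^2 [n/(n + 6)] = -12/(n + 6)^3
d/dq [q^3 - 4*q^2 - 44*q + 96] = 3*q^2 - 8*q - 44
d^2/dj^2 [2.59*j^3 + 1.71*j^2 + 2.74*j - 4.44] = 15.54*j + 3.42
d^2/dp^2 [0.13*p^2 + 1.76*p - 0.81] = 0.260000000000000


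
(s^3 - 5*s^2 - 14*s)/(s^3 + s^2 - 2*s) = (s - 7)/(s - 1)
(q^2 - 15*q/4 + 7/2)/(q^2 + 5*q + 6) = (4*q^2 - 15*q + 14)/(4*(q^2 + 5*q + 6))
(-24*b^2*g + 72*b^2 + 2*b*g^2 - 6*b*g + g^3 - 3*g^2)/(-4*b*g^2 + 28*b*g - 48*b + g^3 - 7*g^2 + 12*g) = (6*b + g)/(g - 4)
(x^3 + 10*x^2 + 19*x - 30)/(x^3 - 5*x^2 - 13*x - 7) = (-x^3 - 10*x^2 - 19*x + 30)/(-x^3 + 5*x^2 + 13*x + 7)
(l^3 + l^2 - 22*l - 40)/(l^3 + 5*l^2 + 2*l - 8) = (l - 5)/(l - 1)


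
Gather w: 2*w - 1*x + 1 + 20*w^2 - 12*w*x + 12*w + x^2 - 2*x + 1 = 20*w^2 + w*(14 - 12*x) + x^2 - 3*x + 2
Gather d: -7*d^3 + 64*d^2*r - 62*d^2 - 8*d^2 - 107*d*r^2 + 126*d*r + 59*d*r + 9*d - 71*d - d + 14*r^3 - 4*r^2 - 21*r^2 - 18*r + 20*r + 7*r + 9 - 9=-7*d^3 + d^2*(64*r - 70) + d*(-107*r^2 + 185*r - 63) + 14*r^3 - 25*r^2 + 9*r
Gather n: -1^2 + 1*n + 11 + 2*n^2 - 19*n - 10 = 2*n^2 - 18*n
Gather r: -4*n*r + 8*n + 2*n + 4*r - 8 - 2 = 10*n + r*(4 - 4*n) - 10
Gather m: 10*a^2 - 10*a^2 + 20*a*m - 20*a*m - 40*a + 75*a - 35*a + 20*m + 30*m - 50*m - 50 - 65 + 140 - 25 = 0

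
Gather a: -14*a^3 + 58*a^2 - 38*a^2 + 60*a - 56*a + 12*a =-14*a^3 + 20*a^2 + 16*a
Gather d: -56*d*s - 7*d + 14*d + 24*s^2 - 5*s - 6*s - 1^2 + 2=d*(7 - 56*s) + 24*s^2 - 11*s + 1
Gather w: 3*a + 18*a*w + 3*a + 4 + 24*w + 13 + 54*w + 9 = 6*a + w*(18*a + 78) + 26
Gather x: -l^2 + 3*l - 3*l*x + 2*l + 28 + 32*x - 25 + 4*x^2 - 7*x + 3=-l^2 + 5*l + 4*x^2 + x*(25 - 3*l) + 6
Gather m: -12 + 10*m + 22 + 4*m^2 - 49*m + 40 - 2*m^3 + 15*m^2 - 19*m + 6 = -2*m^3 + 19*m^2 - 58*m + 56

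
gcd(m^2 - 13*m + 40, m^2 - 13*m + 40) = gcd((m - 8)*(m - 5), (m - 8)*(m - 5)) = m^2 - 13*m + 40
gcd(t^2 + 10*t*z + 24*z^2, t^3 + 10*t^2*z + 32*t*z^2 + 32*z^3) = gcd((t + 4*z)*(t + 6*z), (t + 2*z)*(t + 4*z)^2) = t + 4*z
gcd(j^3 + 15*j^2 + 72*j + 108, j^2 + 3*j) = j + 3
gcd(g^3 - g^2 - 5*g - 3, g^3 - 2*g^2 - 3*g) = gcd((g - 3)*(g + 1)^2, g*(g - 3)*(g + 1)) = g^2 - 2*g - 3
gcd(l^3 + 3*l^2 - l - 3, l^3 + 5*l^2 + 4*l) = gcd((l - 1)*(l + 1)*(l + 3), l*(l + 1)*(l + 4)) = l + 1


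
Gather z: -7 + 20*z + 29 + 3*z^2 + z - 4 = 3*z^2 + 21*z + 18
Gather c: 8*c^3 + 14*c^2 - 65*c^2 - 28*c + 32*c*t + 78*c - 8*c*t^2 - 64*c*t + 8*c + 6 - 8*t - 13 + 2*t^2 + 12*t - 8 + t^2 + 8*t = 8*c^3 - 51*c^2 + c*(-8*t^2 - 32*t + 58) + 3*t^2 + 12*t - 15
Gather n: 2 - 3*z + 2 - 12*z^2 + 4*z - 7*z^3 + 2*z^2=-7*z^3 - 10*z^2 + z + 4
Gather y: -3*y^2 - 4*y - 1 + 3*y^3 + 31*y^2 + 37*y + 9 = 3*y^3 + 28*y^2 + 33*y + 8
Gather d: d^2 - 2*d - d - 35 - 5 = d^2 - 3*d - 40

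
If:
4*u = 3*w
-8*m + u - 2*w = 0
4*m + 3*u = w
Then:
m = 0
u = 0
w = 0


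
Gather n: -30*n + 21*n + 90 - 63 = 27 - 9*n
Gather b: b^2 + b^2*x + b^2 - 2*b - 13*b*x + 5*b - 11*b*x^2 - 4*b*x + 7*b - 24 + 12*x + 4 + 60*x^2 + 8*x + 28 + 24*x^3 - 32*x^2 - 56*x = b^2*(x + 2) + b*(-11*x^2 - 17*x + 10) + 24*x^3 + 28*x^2 - 36*x + 8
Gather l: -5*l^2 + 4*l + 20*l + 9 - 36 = -5*l^2 + 24*l - 27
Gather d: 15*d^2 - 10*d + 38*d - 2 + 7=15*d^2 + 28*d + 5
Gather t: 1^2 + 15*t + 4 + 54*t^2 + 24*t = 54*t^2 + 39*t + 5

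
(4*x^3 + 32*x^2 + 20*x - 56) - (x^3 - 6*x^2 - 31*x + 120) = 3*x^3 + 38*x^2 + 51*x - 176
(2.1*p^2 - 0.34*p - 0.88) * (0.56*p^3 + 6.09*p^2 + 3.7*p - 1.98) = 1.176*p^5 + 12.5986*p^4 + 5.2066*p^3 - 10.7752*p^2 - 2.5828*p + 1.7424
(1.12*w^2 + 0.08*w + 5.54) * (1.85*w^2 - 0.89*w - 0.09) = 2.072*w^4 - 0.8488*w^3 + 10.077*w^2 - 4.9378*w - 0.4986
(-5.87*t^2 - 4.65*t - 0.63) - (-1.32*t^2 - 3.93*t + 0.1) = -4.55*t^2 - 0.72*t - 0.73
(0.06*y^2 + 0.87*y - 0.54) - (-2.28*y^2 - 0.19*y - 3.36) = 2.34*y^2 + 1.06*y + 2.82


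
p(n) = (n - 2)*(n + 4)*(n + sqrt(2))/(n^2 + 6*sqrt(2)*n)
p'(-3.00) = -0.15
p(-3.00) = -0.48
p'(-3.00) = -0.15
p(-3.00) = -0.48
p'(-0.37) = 10.14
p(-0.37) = 2.99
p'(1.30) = 1.38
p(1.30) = -0.79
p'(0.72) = 3.11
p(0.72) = -1.95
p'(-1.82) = 0.52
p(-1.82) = -0.28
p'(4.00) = 0.83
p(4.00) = 1.73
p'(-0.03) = 1481.93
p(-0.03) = 43.98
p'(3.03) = 0.85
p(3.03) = 0.92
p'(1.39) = 1.29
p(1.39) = -0.67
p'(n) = (-2*n - 6*sqrt(2))*(n - 2)*(n + 4)*(n + sqrt(2))/(n^2 + 6*sqrt(2)*n)^2 + (n - 2)*(n + 4)/(n^2 + 6*sqrt(2)*n) + (n - 2)*(n + sqrt(2))/(n^2 + 6*sqrt(2)*n) + (n + 4)*(n + sqrt(2))/(n^2 + 6*sqrt(2)*n)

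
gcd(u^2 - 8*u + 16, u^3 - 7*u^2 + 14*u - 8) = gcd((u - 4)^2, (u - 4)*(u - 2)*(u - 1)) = u - 4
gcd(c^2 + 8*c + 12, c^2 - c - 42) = c + 6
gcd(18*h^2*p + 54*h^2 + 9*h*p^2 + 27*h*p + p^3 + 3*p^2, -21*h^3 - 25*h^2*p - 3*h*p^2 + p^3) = 3*h + p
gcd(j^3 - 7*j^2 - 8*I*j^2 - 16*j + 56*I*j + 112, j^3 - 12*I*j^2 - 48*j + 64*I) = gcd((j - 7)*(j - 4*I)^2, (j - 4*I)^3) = j^2 - 8*I*j - 16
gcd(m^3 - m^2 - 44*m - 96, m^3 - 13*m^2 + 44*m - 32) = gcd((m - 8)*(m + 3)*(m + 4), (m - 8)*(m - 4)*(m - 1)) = m - 8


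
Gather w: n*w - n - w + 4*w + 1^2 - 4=-n + w*(n + 3) - 3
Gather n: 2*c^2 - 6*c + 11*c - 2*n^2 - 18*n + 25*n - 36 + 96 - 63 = 2*c^2 + 5*c - 2*n^2 + 7*n - 3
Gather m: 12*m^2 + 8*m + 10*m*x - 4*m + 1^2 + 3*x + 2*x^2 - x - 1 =12*m^2 + m*(10*x + 4) + 2*x^2 + 2*x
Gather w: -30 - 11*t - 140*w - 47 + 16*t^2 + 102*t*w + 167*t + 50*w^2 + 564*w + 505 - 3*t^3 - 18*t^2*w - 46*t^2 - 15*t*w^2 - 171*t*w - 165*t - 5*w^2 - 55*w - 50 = -3*t^3 - 30*t^2 - 9*t + w^2*(45 - 15*t) + w*(-18*t^2 - 69*t + 369) + 378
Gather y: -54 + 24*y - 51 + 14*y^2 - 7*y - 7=14*y^2 + 17*y - 112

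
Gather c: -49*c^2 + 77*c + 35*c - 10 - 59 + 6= -49*c^2 + 112*c - 63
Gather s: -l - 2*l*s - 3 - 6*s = -l + s*(-2*l - 6) - 3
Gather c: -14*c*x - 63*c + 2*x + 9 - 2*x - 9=c*(-14*x - 63)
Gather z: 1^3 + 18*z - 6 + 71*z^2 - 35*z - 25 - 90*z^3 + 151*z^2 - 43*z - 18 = -90*z^3 + 222*z^2 - 60*z - 48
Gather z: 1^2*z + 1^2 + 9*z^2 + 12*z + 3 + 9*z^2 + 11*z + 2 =18*z^2 + 24*z + 6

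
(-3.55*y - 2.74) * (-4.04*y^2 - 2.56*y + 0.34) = 14.342*y^3 + 20.1576*y^2 + 5.8074*y - 0.9316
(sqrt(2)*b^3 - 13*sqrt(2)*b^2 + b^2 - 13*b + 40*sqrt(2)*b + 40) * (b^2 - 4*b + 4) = sqrt(2)*b^5 - 17*sqrt(2)*b^4 + b^4 - 17*b^3 + 96*sqrt(2)*b^3 - 212*sqrt(2)*b^2 + 96*b^2 - 212*b + 160*sqrt(2)*b + 160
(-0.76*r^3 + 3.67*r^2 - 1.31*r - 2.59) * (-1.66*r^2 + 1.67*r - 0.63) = 1.2616*r^5 - 7.3614*r^4 + 8.7823*r^3 - 0.200400000000001*r^2 - 3.5*r + 1.6317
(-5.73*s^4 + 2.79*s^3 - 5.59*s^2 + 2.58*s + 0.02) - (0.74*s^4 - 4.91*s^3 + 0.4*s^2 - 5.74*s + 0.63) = -6.47*s^4 + 7.7*s^3 - 5.99*s^2 + 8.32*s - 0.61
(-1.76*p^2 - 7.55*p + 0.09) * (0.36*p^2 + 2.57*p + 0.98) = -0.6336*p^4 - 7.2412*p^3 - 21.0959*p^2 - 7.1677*p + 0.0882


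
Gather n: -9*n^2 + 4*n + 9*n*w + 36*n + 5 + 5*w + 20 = -9*n^2 + n*(9*w + 40) + 5*w + 25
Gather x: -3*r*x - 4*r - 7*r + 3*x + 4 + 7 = -11*r + x*(3 - 3*r) + 11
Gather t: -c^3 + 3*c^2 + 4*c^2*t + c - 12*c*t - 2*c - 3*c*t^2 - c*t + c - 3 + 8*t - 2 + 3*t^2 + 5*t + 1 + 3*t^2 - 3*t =-c^3 + 3*c^2 + t^2*(6 - 3*c) + t*(4*c^2 - 13*c + 10) - 4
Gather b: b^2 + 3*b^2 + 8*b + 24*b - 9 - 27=4*b^2 + 32*b - 36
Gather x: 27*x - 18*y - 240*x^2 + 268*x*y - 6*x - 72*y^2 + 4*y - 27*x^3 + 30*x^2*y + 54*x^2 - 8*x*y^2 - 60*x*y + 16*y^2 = -27*x^3 + x^2*(30*y - 186) + x*(-8*y^2 + 208*y + 21) - 56*y^2 - 14*y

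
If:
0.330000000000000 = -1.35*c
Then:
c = -0.24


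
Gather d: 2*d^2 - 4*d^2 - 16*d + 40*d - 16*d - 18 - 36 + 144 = -2*d^2 + 8*d + 90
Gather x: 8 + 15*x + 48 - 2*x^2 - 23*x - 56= -2*x^2 - 8*x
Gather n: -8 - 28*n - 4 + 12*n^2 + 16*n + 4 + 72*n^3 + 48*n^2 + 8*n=72*n^3 + 60*n^2 - 4*n - 8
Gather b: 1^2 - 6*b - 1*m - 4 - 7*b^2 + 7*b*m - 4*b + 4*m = -7*b^2 + b*(7*m - 10) + 3*m - 3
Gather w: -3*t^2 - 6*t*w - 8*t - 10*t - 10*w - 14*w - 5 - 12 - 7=-3*t^2 - 18*t + w*(-6*t - 24) - 24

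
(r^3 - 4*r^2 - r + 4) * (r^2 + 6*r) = r^5 + 2*r^4 - 25*r^3 - 2*r^2 + 24*r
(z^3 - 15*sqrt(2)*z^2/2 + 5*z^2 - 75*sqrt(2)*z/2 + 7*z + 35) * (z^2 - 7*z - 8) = z^5 - 15*sqrt(2)*z^4/2 - 2*z^4 - 36*z^3 + 15*sqrt(2)*z^3 - 54*z^2 + 645*sqrt(2)*z^2/2 - 301*z + 300*sqrt(2)*z - 280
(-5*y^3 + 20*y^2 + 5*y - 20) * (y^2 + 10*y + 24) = -5*y^5 - 30*y^4 + 85*y^3 + 510*y^2 - 80*y - 480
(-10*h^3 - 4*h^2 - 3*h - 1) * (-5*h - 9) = 50*h^4 + 110*h^3 + 51*h^2 + 32*h + 9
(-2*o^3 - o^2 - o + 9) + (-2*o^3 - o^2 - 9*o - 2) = -4*o^3 - 2*o^2 - 10*o + 7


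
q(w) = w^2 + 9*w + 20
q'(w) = 2*w + 9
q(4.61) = 82.74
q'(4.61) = 18.22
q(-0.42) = 16.40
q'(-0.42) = 8.16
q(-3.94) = 0.06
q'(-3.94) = 1.12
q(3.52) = 64.07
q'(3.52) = 16.04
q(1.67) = 37.82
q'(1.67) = 12.34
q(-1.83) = 6.88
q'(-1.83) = 5.34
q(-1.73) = 7.42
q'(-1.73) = 5.54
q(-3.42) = 0.92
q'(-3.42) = 2.16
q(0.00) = 20.00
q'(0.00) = 9.00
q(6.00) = 110.00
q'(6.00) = 21.00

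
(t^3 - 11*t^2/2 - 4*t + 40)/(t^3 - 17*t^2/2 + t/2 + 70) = (t - 4)/(t - 7)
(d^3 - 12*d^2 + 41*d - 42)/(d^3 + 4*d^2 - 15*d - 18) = (d^2 - 9*d + 14)/(d^2 + 7*d + 6)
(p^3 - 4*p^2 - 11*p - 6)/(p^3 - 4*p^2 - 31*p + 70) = (p^3 - 4*p^2 - 11*p - 6)/(p^3 - 4*p^2 - 31*p + 70)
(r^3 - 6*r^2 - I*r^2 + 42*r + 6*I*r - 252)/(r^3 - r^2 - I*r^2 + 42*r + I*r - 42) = (r - 6)/(r - 1)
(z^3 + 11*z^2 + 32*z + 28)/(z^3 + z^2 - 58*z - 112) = (z + 2)/(z - 8)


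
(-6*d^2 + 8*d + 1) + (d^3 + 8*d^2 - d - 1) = d^3 + 2*d^2 + 7*d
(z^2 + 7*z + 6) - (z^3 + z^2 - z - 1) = -z^3 + 8*z + 7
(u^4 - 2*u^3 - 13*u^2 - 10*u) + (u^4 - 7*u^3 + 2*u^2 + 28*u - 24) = 2*u^4 - 9*u^3 - 11*u^2 + 18*u - 24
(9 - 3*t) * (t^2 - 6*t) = -3*t^3 + 27*t^2 - 54*t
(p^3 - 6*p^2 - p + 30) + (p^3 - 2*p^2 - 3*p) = 2*p^3 - 8*p^2 - 4*p + 30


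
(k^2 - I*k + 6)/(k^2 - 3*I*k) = (k + 2*I)/k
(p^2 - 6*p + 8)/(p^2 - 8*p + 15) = (p^2 - 6*p + 8)/(p^2 - 8*p + 15)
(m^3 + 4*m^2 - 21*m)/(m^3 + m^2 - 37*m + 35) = m*(m - 3)/(m^2 - 6*m + 5)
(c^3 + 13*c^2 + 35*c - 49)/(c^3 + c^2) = (c^3 + 13*c^2 + 35*c - 49)/(c^2*(c + 1))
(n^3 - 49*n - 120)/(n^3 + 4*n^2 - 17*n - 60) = (n - 8)/(n - 4)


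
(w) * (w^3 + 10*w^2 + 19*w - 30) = w^4 + 10*w^3 + 19*w^2 - 30*w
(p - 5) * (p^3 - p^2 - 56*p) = p^4 - 6*p^3 - 51*p^2 + 280*p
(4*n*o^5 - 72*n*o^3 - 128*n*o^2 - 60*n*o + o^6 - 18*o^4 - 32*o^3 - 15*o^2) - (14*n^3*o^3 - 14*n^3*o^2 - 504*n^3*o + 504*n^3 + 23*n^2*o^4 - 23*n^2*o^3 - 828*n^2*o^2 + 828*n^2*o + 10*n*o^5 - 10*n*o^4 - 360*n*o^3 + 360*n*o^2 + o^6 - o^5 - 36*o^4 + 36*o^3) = -14*n^3*o^3 + 14*n^3*o^2 + 504*n^3*o - 504*n^3 - 23*n^2*o^4 + 23*n^2*o^3 + 828*n^2*o^2 - 828*n^2*o - 6*n*o^5 + 10*n*o^4 + 288*n*o^3 - 488*n*o^2 - 60*n*o + o^5 + 18*o^4 - 68*o^3 - 15*o^2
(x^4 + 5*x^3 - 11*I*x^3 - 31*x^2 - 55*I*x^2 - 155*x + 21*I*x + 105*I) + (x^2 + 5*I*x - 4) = x^4 + 5*x^3 - 11*I*x^3 - 30*x^2 - 55*I*x^2 - 155*x + 26*I*x - 4 + 105*I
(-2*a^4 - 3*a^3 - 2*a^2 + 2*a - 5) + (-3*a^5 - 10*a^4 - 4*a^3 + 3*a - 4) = -3*a^5 - 12*a^4 - 7*a^3 - 2*a^2 + 5*a - 9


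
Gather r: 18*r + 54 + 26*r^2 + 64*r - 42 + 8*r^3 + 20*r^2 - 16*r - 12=8*r^3 + 46*r^2 + 66*r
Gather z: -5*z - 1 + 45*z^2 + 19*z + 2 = 45*z^2 + 14*z + 1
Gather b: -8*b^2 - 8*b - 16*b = -8*b^2 - 24*b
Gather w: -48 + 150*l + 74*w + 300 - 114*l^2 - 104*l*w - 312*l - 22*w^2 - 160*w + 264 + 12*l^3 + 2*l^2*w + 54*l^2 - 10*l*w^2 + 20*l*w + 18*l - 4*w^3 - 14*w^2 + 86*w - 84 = 12*l^3 - 60*l^2 - 144*l - 4*w^3 + w^2*(-10*l - 36) + w*(2*l^2 - 84*l) + 432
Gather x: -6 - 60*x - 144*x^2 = -144*x^2 - 60*x - 6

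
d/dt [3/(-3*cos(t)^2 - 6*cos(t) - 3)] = -2*sin(t)/(cos(t) + 1)^3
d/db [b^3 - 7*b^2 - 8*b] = 3*b^2 - 14*b - 8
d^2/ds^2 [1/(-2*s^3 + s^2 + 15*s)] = 2*(s*(6*s - 1)*(-2*s^2 + s + 15) + (-6*s^2 + 2*s + 15)^2)/(s^3*(-2*s^2 + s + 15)^3)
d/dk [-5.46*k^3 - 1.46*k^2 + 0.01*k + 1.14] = -16.38*k^2 - 2.92*k + 0.01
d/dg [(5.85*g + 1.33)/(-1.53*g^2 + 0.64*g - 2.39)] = (8.9505*g^2 + 4.0698*g - 14.8327)/(2.3409*g^4 - 1.9584*g^3 + 7.723*g^2 - 3.0592*g + 5.7121)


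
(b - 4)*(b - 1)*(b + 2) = b^3 - 3*b^2 - 6*b + 8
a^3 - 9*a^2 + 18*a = a*(a - 6)*(a - 3)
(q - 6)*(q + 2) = q^2 - 4*q - 12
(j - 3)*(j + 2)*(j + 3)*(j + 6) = j^4 + 8*j^3 + 3*j^2 - 72*j - 108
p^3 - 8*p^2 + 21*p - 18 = (p - 3)^2*(p - 2)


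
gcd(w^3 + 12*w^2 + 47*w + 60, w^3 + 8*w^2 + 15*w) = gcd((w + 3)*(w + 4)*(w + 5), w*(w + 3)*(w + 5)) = w^2 + 8*w + 15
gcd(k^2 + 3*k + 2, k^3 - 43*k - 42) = k + 1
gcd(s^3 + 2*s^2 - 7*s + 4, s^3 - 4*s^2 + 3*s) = s - 1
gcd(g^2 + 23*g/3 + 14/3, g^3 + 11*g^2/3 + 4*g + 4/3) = g + 2/3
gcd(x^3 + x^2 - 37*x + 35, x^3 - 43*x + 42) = x^2 + 6*x - 7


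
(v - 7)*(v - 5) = v^2 - 12*v + 35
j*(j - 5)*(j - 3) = j^3 - 8*j^2 + 15*j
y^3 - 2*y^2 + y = y*(y - 1)^2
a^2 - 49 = (a - 7)*(a + 7)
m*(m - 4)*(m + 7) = m^3 + 3*m^2 - 28*m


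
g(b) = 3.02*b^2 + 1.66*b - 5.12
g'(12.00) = 74.14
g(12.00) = 449.68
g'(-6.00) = -34.58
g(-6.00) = 93.64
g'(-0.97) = -4.20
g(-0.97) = -3.89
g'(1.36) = 9.87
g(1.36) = 2.72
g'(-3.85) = -21.59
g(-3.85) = 33.25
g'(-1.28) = -6.07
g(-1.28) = -2.30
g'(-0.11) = 1.00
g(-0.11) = -5.27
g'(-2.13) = -11.21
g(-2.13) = 5.05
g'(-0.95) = -4.08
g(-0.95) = -3.97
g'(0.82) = 6.61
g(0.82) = -1.73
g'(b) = 6.04*b + 1.66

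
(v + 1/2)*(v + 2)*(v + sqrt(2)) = v^3 + sqrt(2)*v^2 + 5*v^2/2 + v + 5*sqrt(2)*v/2 + sqrt(2)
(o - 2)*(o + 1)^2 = o^3 - 3*o - 2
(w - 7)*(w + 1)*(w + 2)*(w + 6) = w^4 + 2*w^3 - 43*w^2 - 128*w - 84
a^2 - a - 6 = (a - 3)*(a + 2)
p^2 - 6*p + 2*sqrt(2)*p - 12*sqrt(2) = (p - 6)*(p + 2*sqrt(2))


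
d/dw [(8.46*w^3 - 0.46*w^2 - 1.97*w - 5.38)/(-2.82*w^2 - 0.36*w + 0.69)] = (-23.8572*w^4 - 6.0912*w^3 + 12.1224*w^2 - 30.978*w - 3.2961)/(7.9524*w^4 + 2.0304*w^3 - 3.762*w^2 - 0.4968*w + 0.4761)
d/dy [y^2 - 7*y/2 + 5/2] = 2*y - 7/2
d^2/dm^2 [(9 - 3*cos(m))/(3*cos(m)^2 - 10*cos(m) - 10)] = 6*(-81*(1 - cos(2*m))^2*cos(m) + 78*(1 - cos(2*m))^2 + 2*cos(m) + 1508*cos(2*m) - 504*cos(3*m) + 18*cos(5*m) - 2724)/(20*cos(m) - 3*cos(2*m) + 17)^3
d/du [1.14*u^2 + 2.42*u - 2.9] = 2.28*u + 2.42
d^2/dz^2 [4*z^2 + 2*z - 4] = 8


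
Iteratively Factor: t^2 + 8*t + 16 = (t + 4)*(t + 4)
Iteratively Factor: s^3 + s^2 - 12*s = (s)*(s^2 + s - 12) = s*(s + 4)*(s - 3)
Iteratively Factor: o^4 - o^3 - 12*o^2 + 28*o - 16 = (o - 2)*(o^3 + o^2 - 10*o + 8) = (o - 2)*(o + 4)*(o^2 - 3*o + 2) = (o - 2)^2*(o + 4)*(o - 1)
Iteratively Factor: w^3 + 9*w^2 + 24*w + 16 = (w + 4)*(w^2 + 5*w + 4) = (w + 1)*(w + 4)*(w + 4)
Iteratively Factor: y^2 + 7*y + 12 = (y + 3)*(y + 4)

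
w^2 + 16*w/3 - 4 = (w - 2/3)*(w + 6)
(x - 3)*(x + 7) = x^2 + 4*x - 21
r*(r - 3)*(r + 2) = r^3 - r^2 - 6*r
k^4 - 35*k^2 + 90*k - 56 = (k - 4)*(k - 2)*(k - 1)*(k + 7)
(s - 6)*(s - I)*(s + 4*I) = s^3 - 6*s^2 + 3*I*s^2 + 4*s - 18*I*s - 24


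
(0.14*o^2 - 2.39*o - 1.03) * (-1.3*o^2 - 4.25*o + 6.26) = -0.182*o^4 + 2.512*o^3 + 12.3729*o^2 - 10.5839*o - 6.4478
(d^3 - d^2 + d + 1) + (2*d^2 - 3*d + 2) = d^3 + d^2 - 2*d + 3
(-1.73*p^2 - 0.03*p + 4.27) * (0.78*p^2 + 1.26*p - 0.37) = -1.3494*p^4 - 2.2032*p^3 + 3.9329*p^2 + 5.3913*p - 1.5799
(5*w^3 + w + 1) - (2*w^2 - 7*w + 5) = 5*w^3 - 2*w^2 + 8*w - 4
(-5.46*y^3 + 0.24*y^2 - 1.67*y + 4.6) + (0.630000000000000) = -5.46*y^3 + 0.24*y^2 - 1.67*y + 5.23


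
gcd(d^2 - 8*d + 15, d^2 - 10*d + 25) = d - 5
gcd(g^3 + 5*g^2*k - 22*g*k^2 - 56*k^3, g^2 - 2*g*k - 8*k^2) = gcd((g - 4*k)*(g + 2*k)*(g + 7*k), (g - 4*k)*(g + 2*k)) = g^2 - 2*g*k - 8*k^2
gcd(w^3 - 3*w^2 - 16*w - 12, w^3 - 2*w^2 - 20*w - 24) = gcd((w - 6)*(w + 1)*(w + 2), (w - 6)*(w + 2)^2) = w^2 - 4*w - 12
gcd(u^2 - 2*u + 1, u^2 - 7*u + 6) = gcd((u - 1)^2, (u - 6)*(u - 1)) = u - 1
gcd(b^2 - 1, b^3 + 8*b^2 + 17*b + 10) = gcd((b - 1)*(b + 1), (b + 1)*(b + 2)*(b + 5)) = b + 1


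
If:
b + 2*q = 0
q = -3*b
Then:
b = 0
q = 0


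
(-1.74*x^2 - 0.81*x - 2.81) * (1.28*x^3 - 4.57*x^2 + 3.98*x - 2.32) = -2.2272*x^5 + 6.915*x^4 - 6.8203*x^3 + 13.6547*x^2 - 9.3046*x + 6.5192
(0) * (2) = 0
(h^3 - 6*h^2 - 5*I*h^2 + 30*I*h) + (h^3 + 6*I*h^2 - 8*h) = 2*h^3 - 6*h^2 + I*h^2 - 8*h + 30*I*h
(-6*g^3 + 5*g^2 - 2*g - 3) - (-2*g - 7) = -6*g^3 + 5*g^2 + 4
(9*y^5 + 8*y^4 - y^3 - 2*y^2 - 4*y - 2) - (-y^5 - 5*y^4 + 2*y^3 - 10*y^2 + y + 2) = 10*y^5 + 13*y^4 - 3*y^3 + 8*y^2 - 5*y - 4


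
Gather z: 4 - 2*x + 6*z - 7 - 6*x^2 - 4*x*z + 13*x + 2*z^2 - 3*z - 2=-6*x^2 + 11*x + 2*z^2 + z*(3 - 4*x) - 5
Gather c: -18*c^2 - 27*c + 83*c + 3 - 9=-18*c^2 + 56*c - 6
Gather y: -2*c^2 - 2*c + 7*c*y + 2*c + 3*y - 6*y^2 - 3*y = -2*c^2 + 7*c*y - 6*y^2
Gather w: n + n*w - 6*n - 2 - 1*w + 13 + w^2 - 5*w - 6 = -5*n + w^2 + w*(n - 6) + 5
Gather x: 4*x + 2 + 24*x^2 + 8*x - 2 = 24*x^2 + 12*x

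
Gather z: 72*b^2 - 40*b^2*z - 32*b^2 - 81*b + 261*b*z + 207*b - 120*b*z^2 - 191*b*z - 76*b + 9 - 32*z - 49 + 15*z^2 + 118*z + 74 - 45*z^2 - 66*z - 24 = 40*b^2 + 50*b + z^2*(-120*b - 30) + z*(-40*b^2 + 70*b + 20) + 10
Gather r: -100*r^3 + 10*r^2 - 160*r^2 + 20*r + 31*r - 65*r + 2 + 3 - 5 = -100*r^3 - 150*r^2 - 14*r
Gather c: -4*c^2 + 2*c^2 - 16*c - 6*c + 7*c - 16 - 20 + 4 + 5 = -2*c^2 - 15*c - 27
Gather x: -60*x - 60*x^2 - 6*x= -60*x^2 - 66*x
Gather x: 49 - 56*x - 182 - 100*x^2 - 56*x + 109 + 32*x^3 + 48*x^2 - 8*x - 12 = 32*x^3 - 52*x^2 - 120*x - 36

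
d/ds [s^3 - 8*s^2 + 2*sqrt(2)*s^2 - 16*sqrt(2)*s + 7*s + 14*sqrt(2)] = 3*s^2 - 16*s + 4*sqrt(2)*s - 16*sqrt(2) + 7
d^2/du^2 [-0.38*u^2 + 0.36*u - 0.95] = -0.760000000000000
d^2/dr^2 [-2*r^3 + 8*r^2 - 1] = 16 - 12*r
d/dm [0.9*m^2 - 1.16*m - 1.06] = 1.8*m - 1.16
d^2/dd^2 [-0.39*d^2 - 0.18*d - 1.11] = -0.780000000000000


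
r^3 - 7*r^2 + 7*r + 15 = (r - 5)*(r - 3)*(r + 1)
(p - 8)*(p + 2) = p^2 - 6*p - 16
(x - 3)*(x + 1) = x^2 - 2*x - 3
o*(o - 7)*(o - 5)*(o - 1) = o^4 - 13*o^3 + 47*o^2 - 35*o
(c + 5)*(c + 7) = c^2 + 12*c + 35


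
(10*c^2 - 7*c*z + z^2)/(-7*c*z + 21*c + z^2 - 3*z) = (-10*c^2 + 7*c*z - z^2)/(7*c*z - 21*c - z^2 + 3*z)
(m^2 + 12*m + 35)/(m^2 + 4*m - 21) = (m + 5)/(m - 3)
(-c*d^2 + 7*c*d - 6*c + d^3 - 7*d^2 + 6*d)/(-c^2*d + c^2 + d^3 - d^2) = (d - 6)/(c + d)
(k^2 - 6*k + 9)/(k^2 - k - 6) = (k - 3)/(k + 2)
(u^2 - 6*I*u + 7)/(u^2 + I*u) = (u - 7*I)/u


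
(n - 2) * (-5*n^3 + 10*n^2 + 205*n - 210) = -5*n^4 + 20*n^3 + 185*n^2 - 620*n + 420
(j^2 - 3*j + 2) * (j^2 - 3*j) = j^4 - 6*j^3 + 11*j^2 - 6*j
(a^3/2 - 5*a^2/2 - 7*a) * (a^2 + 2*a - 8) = a^5/2 - 3*a^4/2 - 16*a^3 + 6*a^2 + 56*a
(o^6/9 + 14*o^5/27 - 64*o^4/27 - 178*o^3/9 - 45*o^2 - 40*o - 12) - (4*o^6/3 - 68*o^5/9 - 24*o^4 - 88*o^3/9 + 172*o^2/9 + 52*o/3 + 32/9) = -11*o^6/9 + 218*o^5/27 + 584*o^4/27 - 10*o^3 - 577*o^2/9 - 172*o/3 - 140/9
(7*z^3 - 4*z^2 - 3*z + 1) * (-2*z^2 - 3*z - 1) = -14*z^5 - 13*z^4 + 11*z^3 + 11*z^2 - 1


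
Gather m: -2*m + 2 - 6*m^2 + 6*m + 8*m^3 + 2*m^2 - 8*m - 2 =8*m^3 - 4*m^2 - 4*m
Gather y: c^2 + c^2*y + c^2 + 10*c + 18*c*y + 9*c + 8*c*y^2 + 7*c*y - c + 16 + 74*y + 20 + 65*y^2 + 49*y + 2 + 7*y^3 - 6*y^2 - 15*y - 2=2*c^2 + 18*c + 7*y^3 + y^2*(8*c + 59) + y*(c^2 + 25*c + 108) + 36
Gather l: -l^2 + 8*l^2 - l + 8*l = 7*l^2 + 7*l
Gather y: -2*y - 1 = -2*y - 1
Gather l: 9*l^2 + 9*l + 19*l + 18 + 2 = 9*l^2 + 28*l + 20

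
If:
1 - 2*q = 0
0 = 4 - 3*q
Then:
No Solution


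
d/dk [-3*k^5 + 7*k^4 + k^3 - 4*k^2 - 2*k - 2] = -15*k^4 + 28*k^3 + 3*k^2 - 8*k - 2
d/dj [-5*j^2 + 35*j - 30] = 35 - 10*j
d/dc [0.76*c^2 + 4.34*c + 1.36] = 1.52*c + 4.34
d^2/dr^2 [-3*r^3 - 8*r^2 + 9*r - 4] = -18*r - 16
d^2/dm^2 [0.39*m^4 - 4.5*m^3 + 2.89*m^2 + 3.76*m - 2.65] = 4.68*m^2 - 27.0*m + 5.78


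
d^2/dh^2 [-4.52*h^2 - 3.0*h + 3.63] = -9.04000000000000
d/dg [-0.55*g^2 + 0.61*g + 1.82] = 0.61 - 1.1*g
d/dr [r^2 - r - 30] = 2*r - 1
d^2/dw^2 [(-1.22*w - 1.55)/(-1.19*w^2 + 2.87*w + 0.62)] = ((3.3138 - 8.7108*w)*(-1.19*w^2 + 2.87*w + 0.62) - (1.22*w + 1.55)*(2.38*w - 2.87)*(4.76*w - 5.74))/(-1.19*w^2 + 2.87*w + 0.62)^3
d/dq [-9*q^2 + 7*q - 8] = 7 - 18*q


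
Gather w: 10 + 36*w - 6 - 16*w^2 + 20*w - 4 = -16*w^2 + 56*w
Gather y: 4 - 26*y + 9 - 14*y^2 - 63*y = -14*y^2 - 89*y + 13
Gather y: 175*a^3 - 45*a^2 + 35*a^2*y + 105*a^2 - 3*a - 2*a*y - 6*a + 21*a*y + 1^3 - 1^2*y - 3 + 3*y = 175*a^3 + 60*a^2 - 9*a + y*(35*a^2 + 19*a + 2) - 2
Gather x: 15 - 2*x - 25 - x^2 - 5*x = -x^2 - 7*x - 10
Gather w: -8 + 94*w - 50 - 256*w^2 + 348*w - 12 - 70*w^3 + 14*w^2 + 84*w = -70*w^3 - 242*w^2 + 526*w - 70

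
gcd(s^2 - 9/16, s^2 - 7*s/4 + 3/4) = s - 3/4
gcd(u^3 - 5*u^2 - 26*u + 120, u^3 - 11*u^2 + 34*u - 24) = u^2 - 10*u + 24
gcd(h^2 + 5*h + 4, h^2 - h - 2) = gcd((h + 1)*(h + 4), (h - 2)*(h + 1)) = h + 1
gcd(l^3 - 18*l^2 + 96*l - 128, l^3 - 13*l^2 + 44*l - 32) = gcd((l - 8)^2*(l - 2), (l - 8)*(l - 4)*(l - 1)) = l - 8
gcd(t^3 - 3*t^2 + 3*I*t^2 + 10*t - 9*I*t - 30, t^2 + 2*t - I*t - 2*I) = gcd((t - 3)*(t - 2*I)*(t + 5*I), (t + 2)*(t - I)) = 1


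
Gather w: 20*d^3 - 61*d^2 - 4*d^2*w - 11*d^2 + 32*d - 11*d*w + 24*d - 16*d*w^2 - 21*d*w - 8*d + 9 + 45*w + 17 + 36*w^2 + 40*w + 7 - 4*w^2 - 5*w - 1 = 20*d^3 - 72*d^2 + 48*d + w^2*(32 - 16*d) + w*(-4*d^2 - 32*d + 80) + 32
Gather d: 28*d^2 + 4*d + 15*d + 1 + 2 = 28*d^2 + 19*d + 3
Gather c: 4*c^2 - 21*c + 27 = 4*c^2 - 21*c + 27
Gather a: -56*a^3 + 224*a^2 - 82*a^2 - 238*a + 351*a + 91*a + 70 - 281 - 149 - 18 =-56*a^3 + 142*a^2 + 204*a - 378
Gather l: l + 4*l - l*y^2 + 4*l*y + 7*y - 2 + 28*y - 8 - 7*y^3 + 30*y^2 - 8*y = l*(-y^2 + 4*y + 5) - 7*y^3 + 30*y^2 + 27*y - 10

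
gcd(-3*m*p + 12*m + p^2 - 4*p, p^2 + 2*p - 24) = p - 4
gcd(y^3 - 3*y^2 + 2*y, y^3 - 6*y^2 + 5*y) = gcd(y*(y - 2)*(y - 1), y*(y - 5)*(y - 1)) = y^2 - y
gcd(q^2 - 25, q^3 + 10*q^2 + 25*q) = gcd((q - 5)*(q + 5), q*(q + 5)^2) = q + 5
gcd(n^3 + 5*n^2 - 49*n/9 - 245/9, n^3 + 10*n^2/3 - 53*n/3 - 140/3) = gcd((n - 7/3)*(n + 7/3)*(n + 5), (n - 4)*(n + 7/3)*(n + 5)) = n^2 + 22*n/3 + 35/3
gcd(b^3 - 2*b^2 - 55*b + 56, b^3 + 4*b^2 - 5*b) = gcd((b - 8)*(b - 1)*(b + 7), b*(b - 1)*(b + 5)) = b - 1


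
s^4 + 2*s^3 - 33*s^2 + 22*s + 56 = (s - 4)*(s - 2)*(s + 1)*(s + 7)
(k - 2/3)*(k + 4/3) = k^2 + 2*k/3 - 8/9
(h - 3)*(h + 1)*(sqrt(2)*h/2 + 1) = sqrt(2)*h^3/2 - sqrt(2)*h^2 + h^2 - 3*sqrt(2)*h/2 - 2*h - 3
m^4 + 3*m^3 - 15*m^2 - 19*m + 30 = (m - 3)*(m - 1)*(m + 2)*(m + 5)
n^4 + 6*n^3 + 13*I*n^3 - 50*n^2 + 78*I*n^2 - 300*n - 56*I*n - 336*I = (n + 6)*(n + 2*I)*(n + 4*I)*(n + 7*I)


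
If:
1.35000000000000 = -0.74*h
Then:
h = -1.82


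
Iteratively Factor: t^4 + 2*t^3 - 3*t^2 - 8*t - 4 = (t + 1)*(t^3 + t^2 - 4*t - 4) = (t + 1)*(t + 2)*(t^2 - t - 2) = (t - 2)*(t + 1)*(t + 2)*(t + 1)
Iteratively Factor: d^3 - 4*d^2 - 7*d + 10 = (d - 5)*(d^2 + d - 2) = (d - 5)*(d - 1)*(d + 2)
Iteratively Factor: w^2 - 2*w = (w - 2)*(w)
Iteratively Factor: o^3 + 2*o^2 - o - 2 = (o + 2)*(o^2 - 1) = (o + 1)*(o + 2)*(o - 1)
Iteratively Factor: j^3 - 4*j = (j + 2)*(j^2 - 2*j) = (j - 2)*(j + 2)*(j)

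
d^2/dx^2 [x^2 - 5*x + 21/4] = 2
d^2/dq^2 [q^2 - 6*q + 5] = 2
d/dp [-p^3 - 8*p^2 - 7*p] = -3*p^2 - 16*p - 7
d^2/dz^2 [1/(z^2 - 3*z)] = 2*(-z*(z - 3) + (2*z - 3)^2)/(z^3*(z - 3)^3)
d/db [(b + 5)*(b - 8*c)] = 2*b - 8*c + 5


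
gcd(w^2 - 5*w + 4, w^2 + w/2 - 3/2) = w - 1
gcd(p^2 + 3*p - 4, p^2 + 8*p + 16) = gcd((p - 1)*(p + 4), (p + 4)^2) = p + 4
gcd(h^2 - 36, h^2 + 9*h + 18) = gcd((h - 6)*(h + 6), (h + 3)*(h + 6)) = h + 6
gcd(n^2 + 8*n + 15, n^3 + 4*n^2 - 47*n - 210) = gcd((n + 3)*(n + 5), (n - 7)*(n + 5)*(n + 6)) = n + 5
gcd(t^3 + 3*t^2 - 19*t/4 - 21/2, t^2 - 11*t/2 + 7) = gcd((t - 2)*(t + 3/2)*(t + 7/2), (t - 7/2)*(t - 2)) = t - 2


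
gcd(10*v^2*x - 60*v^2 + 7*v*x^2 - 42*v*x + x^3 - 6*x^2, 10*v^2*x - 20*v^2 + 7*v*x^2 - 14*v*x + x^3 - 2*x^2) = 10*v^2 + 7*v*x + x^2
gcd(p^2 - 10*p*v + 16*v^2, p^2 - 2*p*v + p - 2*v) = p - 2*v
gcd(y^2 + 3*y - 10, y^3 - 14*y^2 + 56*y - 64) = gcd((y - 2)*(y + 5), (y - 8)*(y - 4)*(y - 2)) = y - 2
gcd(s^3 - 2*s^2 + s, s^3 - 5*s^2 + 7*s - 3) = s^2 - 2*s + 1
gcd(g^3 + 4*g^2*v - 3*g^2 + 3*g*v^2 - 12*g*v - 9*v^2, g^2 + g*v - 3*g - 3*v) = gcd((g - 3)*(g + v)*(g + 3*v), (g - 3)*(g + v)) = g^2 + g*v - 3*g - 3*v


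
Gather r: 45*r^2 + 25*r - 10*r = 45*r^2 + 15*r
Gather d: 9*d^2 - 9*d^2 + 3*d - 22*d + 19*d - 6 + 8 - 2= 0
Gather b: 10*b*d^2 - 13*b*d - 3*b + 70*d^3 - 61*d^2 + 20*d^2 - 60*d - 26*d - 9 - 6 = b*(10*d^2 - 13*d - 3) + 70*d^3 - 41*d^2 - 86*d - 15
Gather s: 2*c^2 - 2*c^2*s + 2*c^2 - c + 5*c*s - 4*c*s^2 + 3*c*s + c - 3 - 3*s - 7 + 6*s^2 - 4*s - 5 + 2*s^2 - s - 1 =4*c^2 + s^2*(8 - 4*c) + s*(-2*c^2 + 8*c - 8) - 16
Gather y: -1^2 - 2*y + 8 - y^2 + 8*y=-y^2 + 6*y + 7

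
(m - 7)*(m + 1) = m^2 - 6*m - 7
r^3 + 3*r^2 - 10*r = r*(r - 2)*(r + 5)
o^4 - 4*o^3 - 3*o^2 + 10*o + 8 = (o - 4)*(o - 2)*(o + 1)^2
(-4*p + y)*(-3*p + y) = 12*p^2 - 7*p*y + y^2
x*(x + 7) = x^2 + 7*x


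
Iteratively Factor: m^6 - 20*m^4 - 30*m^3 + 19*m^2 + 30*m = (m + 3)*(m^5 - 3*m^4 - 11*m^3 + 3*m^2 + 10*m) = m*(m + 3)*(m^4 - 3*m^3 - 11*m^2 + 3*m + 10) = m*(m - 5)*(m + 3)*(m^3 + 2*m^2 - m - 2) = m*(m - 5)*(m + 1)*(m + 3)*(m^2 + m - 2) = m*(m - 5)*(m + 1)*(m + 2)*(m + 3)*(m - 1)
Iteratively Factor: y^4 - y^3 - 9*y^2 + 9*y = (y)*(y^3 - y^2 - 9*y + 9) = y*(y - 1)*(y^2 - 9) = y*(y - 3)*(y - 1)*(y + 3)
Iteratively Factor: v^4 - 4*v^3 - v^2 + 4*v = (v - 4)*(v^3 - v) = (v - 4)*(v - 1)*(v^2 + v) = (v - 4)*(v - 1)*(v + 1)*(v)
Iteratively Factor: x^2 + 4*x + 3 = (x + 3)*(x + 1)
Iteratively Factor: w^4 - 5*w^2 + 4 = (w + 2)*(w^3 - 2*w^2 - w + 2) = (w - 2)*(w + 2)*(w^2 - 1) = (w - 2)*(w + 1)*(w + 2)*(w - 1)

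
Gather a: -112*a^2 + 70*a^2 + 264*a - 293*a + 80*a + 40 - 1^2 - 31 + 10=-42*a^2 + 51*a + 18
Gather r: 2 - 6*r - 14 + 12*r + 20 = 6*r + 8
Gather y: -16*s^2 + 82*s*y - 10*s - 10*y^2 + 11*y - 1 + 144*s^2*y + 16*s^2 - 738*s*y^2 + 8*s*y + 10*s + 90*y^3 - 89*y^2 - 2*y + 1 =90*y^3 + y^2*(-738*s - 99) + y*(144*s^2 + 90*s + 9)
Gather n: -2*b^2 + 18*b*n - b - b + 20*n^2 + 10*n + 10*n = -2*b^2 - 2*b + 20*n^2 + n*(18*b + 20)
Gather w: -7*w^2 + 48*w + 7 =-7*w^2 + 48*w + 7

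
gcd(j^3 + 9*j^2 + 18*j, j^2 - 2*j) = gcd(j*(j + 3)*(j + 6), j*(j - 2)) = j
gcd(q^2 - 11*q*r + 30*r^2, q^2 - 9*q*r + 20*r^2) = q - 5*r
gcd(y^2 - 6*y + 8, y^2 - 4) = y - 2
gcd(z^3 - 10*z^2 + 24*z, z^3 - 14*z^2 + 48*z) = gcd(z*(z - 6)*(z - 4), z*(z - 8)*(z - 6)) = z^2 - 6*z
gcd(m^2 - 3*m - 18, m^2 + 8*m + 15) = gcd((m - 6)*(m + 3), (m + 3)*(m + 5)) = m + 3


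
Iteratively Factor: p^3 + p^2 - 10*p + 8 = (p - 2)*(p^2 + 3*p - 4) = (p - 2)*(p + 4)*(p - 1)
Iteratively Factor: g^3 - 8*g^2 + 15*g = (g - 5)*(g^2 - 3*g) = (g - 5)*(g - 3)*(g)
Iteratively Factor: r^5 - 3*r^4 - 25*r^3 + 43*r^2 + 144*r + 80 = (r + 1)*(r^4 - 4*r^3 - 21*r^2 + 64*r + 80) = (r - 4)*(r + 1)*(r^3 - 21*r - 20) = (r - 4)*(r + 1)^2*(r^2 - r - 20) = (r - 5)*(r - 4)*(r + 1)^2*(r + 4)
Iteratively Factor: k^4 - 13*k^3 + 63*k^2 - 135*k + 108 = (k - 3)*(k^3 - 10*k^2 + 33*k - 36) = (k - 4)*(k - 3)*(k^2 - 6*k + 9) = (k - 4)*(k - 3)^2*(k - 3)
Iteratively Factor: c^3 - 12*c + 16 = (c + 4)*(c^2 - 4*c + 4) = (c - 2)*(c + 4)*(c - 2)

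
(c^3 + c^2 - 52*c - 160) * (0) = 0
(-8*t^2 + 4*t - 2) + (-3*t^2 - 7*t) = -11*t^2 - 3*t - 2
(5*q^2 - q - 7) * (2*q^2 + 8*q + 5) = 10*q^4 + 38*q^3 + 3*q^2 - 61*q - 35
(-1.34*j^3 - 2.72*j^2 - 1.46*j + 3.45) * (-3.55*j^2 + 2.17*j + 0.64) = 4.757*j^5 + 6.7482*j^4 - 1.577*j^3 - 17.1565*j^2 + 6.5521*j + 2.208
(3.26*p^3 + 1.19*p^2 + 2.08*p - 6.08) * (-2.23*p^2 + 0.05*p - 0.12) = -7.2698*p^5 - 2.4907*p^4 - 4.9701*p^3 + 13.5196*p^2 - 0.5536*p + 0.7296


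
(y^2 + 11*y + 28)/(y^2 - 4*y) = (y^2 + 11*y + 28)/(y*(y - 4))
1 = 1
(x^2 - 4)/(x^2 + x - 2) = (x - 2)/(x - 1)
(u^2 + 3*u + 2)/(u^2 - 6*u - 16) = (u + 1)/(u - 8)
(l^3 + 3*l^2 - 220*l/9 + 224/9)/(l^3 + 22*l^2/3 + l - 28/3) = (9*l^2 - 36*l + 32)/(3*(3*l^2 + l - 4))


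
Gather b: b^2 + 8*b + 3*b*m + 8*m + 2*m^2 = b^2 + b*(3*m + 8) + 2*m^2 + 8*m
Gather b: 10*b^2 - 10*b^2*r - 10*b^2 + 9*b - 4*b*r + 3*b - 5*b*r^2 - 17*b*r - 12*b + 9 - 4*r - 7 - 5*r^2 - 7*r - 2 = -10*b^2*r + b*(-5*r^2 - 21*r) - 5*r^2 - 11*r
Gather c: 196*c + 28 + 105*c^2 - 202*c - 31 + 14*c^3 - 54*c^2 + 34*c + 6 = 14*c^3 + 51*c^2 + 28*c + 3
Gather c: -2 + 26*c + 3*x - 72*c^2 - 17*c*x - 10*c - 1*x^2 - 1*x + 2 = -72*c^2 + c*(16 - 17*x) - x^2 + 2*x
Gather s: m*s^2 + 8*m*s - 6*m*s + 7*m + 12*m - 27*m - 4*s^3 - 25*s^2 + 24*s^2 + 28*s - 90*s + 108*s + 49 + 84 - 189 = -8*m - 4*s^3 + s^2*(m - 1) + s*(2*m + 46) - 56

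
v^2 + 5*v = v*(v + 5)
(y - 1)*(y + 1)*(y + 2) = y^3 + 2*y^2 - y - 2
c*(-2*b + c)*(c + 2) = -2*b*c^2 - 4*b*c + c^3 + 2*c^2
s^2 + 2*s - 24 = (s - 4)*(s + 6)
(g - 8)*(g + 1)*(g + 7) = g^3 - 57*g - 56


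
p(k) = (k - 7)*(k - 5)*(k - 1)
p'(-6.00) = 311.00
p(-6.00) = -1001.00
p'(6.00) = -1.00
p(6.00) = -5.00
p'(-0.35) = 56.47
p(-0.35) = -53.09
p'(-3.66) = 182.35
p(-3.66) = -430.19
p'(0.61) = 32.26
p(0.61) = -10.94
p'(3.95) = -8.89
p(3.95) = 9.45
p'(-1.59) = 95.92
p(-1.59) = -146.61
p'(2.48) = 0.97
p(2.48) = 16.86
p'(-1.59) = 95.92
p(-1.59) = -146.61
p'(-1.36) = 87.91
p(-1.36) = -125.48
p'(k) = (k - 7)*(k - 5) + (k - 7)*(k - 1) + (k - 5)*(k - 1)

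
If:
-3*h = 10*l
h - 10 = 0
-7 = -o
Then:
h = 10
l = -3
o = 7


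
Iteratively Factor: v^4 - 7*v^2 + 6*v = (v)*(v^3 - 7*v + 6) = v*(v + 3)*(v^2 - 3*v + 2) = v*(v - 1)*(v + 3)*(v - 2)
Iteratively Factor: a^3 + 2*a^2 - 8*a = (a)*(a^2 + 2*a - 8) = a*(a + 4)*(a - 2)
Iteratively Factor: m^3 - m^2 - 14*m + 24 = (m - 3)*(m^2 + 2*m - 8) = (m - 3)*(m + 4)*(m - 2)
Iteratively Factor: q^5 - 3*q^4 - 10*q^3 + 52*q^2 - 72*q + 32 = (q + 4)*(q^4 - 7*q^3 + 18*q^2 - 20*q + 8) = (q - 2)*(q + 4)*(q^3 - 5*q^2 + 8*q - 4) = (q - 2)^2*(q + 4)*(q^2 - 3*q + 2) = (q - 2)^3*(q + 4)*(q - 1)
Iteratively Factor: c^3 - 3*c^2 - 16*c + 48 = (c - 3)*(c^2 - 16) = (c - 3)*(c + 4)*(c - 4)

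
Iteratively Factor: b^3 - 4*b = (b)*(b^2 - 4) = b*(b - 2)*(b + 2)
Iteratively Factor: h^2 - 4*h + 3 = (h - 1)*(h - 3)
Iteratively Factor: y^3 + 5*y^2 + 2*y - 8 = (y - 1)*(y^2 + 6*y + 8) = (y - 1)*(y + 2)*(y + 4)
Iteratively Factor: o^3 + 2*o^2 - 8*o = (o + 4)*(o^2 - 2*o) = o*(o + 4)*(o - 2)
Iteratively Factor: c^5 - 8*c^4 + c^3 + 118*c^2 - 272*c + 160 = (c - 4)*(c^4 - 4*c^3 - 15*c^2 + 58*c - 40) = (c - 4)*(c - 2)*(c^3 - 2*c^2 - 19*c + 20) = (c - 4)*(c - 2)*(c - 1)*(c^2 - c - 20) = (c - 4)*(c - 2)*(c - 1)*(c + 4)*(c - 5)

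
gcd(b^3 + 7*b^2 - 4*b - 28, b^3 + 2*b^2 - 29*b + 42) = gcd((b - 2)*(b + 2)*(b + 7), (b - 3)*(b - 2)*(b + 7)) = b^2 + 5*b - 14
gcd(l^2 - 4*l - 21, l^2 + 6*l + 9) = l + 3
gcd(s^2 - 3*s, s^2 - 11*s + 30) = 1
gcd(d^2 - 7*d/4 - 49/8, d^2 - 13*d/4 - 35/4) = d + 7/4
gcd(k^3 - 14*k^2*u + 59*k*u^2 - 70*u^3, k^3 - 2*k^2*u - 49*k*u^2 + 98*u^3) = k^2 - 9*k*u + 14*u^2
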